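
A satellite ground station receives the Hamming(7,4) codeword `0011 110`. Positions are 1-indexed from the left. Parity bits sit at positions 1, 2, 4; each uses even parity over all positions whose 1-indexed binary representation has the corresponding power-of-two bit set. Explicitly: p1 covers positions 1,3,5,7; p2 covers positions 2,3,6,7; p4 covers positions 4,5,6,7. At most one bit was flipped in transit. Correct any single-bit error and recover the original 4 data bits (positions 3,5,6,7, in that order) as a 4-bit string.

1110

s1: b1⊕b3⊕b5⊕b7 = 0⊕1⊕1⊕0 = 0
s2: b2⊕b3⊕b6⊕b7 = 0⊕1⊕1⊕0 = 0
s4: b4⊕b5⊕b6⊕b7 = 1⊕1⊕1⊕0 = 1
Syndrome (s4...s1) = 100 → position 4.
Flip bit 4: corrected codeword = 0010110
Data bits at positions 3,5,6,7: 1110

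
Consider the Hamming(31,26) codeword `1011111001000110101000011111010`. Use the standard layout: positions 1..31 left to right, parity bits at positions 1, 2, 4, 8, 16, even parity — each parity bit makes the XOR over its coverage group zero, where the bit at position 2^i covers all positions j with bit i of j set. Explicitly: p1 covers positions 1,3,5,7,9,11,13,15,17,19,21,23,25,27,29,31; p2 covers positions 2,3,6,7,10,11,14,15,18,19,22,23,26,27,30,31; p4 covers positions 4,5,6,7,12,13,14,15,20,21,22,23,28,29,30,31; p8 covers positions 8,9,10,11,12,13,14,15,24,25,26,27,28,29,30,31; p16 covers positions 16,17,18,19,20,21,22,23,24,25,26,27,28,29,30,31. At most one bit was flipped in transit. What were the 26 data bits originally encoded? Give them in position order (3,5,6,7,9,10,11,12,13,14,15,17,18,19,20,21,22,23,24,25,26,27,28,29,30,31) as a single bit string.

11111100011101000011111010

s1: b1⊕b3⊕b5⊕b7⊕b9⊕b11⊕b13⊕b15⊕b17⊕b19⊕b21⊕b23⊕b25⊕b27⊕b29⊕b31 = 1⊕1⊕1⊕1⊕0⊕0⊕0⊕1⊕1⊕1⊕0⊕0⊕1⊕1⊕0⊕0 = 1
s2: b2⊕b3⊕b6⊕b7⊕b10⊕b11⊕b14⊕b15⊕b18⊕b19⊕b22⊕b23⊕b26⊕b27⊕b30⊕b31 = 0⊕1⊕1⊕1⊕1⊕0⊕1⊕1⊕0⊕1⊕0⊕0⊕1⊕1⊕1⊕0 = 0
s4: b4⊕b5⊕b6⊕b7⊕b12⊕b13⊕b14⊕b15⊕b20⊕b21⊕b22⊕b23⊕b28⊕b29⊕b30⊕b31 = 1⊕1⊕1⊕1⊕0⊕0⊕1⊕1⊕0⊕0⊕0⊕0⊕1⊕0⊕1⊕0 = 0
s8: b8⊕b9⊕b10⊕b11⊕b12⊕b13⊕b14⊕b15⊕b24⊕b25⊕b26⊕b27⊕b28⊕b29⊕b30⊕b31 = 0⊕0⊕1⊕0⊕0⊕0⊕1⊕1⊕1⊕1⊕1⊕1⊕1⊕0⊕1⊕0 = 1
s16: b16⊕b17⊕b18⊕b19⊕b20⊕b21⊕b22⊕b23⊕b24⊕b25⊕b26⊕b27⊕b28⊕b29⊕b30⊕b31 = 0⊕1⊕0⊕1⊕0⊕0⊕0⊕0⊕1⊕1⊕1⊕1⊕1⊕0⊕1⊕0 = 0
Syndrome (s16...s1) = 01001 → position 9.
Flip bit 9: corrected codeword = 1011111011000110101000011111010
Data bits at positions 3,5,6,7,9,10,11,12,13,14,15,17,18,19,20,21,22,23,24,25,26,27,28,29,30,31: 11111100011101000011111010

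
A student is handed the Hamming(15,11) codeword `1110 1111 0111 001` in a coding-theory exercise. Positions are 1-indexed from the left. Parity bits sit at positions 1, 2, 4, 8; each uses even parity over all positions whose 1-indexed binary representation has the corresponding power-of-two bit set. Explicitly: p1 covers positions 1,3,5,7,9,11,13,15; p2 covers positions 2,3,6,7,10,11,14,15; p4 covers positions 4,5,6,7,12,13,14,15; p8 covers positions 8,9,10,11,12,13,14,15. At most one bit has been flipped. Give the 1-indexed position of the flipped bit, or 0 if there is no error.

14

s1: b1⊕b3⊕b5⊕b7⊕b9⊕b11⊕b13⊕b15 = 1⊕1⊕1⊕1⊕0⊕1⊕0⊕1 = 0
s2: b2⊕b3⊕b6⊕b7⊕b10⊕b11⊕b14⊕b15 = 1⊕1⊕1⊕1⊕1⊕1⊕0⊕1 = 1
s4: b4⊕b5⊕b6⊕b7⊕b12⊕b13⊕b14⊕b15 = 0⊕1⊕1⊕1⊕1⊕0⊕0⊕1 = 1
s8: b8⊕b9⊕b10⊕b11⊕b12⊕b13⊕b14⊕b15 = 1⊕0⊕1⊕1⊕1⊕0⊕0⊕1 = 1
Syndrome (s8...s1) = 1110 → position 14.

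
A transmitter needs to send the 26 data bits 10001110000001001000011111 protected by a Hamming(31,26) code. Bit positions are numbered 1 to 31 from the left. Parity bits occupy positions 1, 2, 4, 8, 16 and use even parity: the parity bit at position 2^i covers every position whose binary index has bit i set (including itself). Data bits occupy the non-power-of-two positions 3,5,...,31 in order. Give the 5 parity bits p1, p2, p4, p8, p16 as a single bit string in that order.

10101

Place data bits at non-power-of-two positions: b3=1, b5=0, b6=0, b7=0, b9=1, b10=1, b11=1, b12=0, b13=0, b14=0, b15=0, b17=0, b18=0, b19=1, b20=0, b21=0, b22=1, b23=0, b24=0, b25=0, b26=0, b27=1, b28=1, b29=1, b30=1, b31=1.
p1 = XOR of data positions {3,5,7,9,11,13,15,17,19,21,23,25,27,29,31} = 1⊕0⊕0⊕1⊕1⊕0⊕0⊕0⊕1⊕0⊕0⊕0⊕1⊕1⊕1 = 1
p2 = XOR of data positions {3,6,7,10,11,14,15,18,19,22,23,26,27,30,31} = 1⊕0⊕0⊕1⊕1⊕0⊕0⊕0⊕1⊕1⊕0⊕0⊕1⊕1⊕1 = 0
p4 = XOR of data positions {5,6,7,12,13,14,15,20,21,22,23,28,29,30,31} = 0⊕0⊕0⊕0⊕0⊕0⊕0⊕0⊕0⊕1⊕0⊕1⊕1⊕1⊕1 = 1
p8 = XOR of data positions {9,10,11,12,13,14,15,24,25,26,27,28,29,30,31} = 1⊕1⊕1⊕0⊕0⊕0⊕0⊕0⊕0⊕0⊕1⊕1⊕1⊕1⊕1 = 0
p16 = XOR of data positions {17,18,19,20,21,22,23,24,25,26,27,28,29,30,31} = 0⊕0⊕1⊕0⊕0⊕1⊕0⊕0⊕0⊕0⊕1⊕1⊕1⊕1⊕1 = 1
Parity bits p1,p2,p4,p8,p16 = 10101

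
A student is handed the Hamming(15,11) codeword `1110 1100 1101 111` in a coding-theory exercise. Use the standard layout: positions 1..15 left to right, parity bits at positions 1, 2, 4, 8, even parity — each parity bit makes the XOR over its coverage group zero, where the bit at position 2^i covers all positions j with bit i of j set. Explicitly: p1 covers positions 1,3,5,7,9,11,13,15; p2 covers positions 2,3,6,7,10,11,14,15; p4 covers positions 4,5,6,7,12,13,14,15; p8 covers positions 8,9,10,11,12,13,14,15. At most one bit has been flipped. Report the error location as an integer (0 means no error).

s1: b1⊕b3⊕b5⊕b7⊕b9⊕b11⊕b13⊕b15 = 1⊕1⊕1⊕0⊕1⊕0⊕1⊕1 = 0
s2: b2⊕b3⊕b6⊕b7⊕b10⊕b11⊕b14⊕b15 = 1⊕1⊕1⊕0⊕1⊕0⊕1⊕1 = 0
s4: b4⊕b5⊕b6⊕b7⊕b12⊕b13⊕b14⊕b15 = 0⊕1⊕1⊕0⊕1⊕1⊕1⊕1 = 0
s8: b8⊕b9⊕b10⊕b11⊕b12⊕b13⊕b14⊕b15 = 0⊕1⊕1⊕0⊕1⊕1⊕1⊕1 = 0
Syndrome (s8...s1) = 0000 → position 0 (no error).

0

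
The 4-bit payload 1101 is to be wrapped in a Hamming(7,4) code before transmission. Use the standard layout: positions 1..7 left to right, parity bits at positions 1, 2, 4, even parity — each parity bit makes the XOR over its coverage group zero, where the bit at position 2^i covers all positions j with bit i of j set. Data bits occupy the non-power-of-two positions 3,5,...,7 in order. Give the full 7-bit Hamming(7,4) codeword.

Place data bits at non-power-of-two positions: b3=1, b5=1, b6=0, b7=1.
p1 = XOR of data positions {3,5,7} = 1⊕1⊕1 = 1
p2 = XOR of data positions {3,6,7} = 1⊕0⊕1 = 0
p4 = XOR of data positions {5,6,7} = 1⊕0⊕1 = 0
Codeword b1..b7 = 1010101

1010101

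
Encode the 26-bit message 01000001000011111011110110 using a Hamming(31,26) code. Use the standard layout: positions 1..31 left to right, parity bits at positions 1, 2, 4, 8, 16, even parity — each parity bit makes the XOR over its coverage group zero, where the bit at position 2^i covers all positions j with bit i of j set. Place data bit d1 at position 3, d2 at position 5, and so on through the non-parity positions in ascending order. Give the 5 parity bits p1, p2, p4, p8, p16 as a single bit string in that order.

Place data bits at non-power-of-two positions: b3=0, b5=1, b6=0, b7=0, b9=0, b10=0, b11=0, b12=1, b13=0, b14=0, b15=0, b17=0, b18=1, b19=1, b20=1, b21=1, b22=1, b23=0, b24=1, b25=1, b26=1, b27=1, b28=0, b29=1, b30=1, b31=0.
p1 = XOR of data positions {3,5,7,9,11,13,15,17,19,21,23,25,27,29,31} = 0⊕1⊕0⊕0⊕0⊕0⊕0⊕0⊕1⊕1⊕0⊕1⊕1⊕1⊕0 = 0
p2 = XOR of data positions {3,6,7,10,11,14,15,18,19,22,23,26,27,30,31} = 0⊕0⊕0⊕0⊕0⊕0⊕0⊕1⊕1⊕1⊕0⊕1⊕1⊕1⊕0 = 0
p4 = XOR of data positions {5,6,7,12,13,14,15,20,21,22,23,28,29,30,31} = 1⊕0⊕0⊕1⊕0⊕0⊕0⊕1⊕1⊕1⊕0⊕0⊕1⊕1⊕0 = 1
p8 = XOR of data positions {9,10,11,12,13,14,15,24,25,26,27,28,29,30,31} = 0⊕0⊕0⊕1⊕0⊕0⊕0⊕1⊕1⊕1⊕1⊕0⊕1⊕1⊕0 = 1
p16 = XOR of data positions {17,18,19,20,21,22,23,24,25,26,27,28,29,30,31} = 0⊕1⊕1⊕1⊕1⊕1⊕0⊕1⊕1⊕1⊕1⊕0⊕1⊕1⊕0 = 1
Parity bits p1,p2,p4,p8,p16 = 00111

00111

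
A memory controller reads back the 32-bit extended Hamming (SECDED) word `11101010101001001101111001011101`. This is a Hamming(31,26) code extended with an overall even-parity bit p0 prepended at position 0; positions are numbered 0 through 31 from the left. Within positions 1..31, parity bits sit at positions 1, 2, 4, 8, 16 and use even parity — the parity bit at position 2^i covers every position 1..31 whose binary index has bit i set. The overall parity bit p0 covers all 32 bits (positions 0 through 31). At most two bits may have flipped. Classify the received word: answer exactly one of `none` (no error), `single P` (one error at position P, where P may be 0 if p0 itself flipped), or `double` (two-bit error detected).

s1: b1⊕b3⊕b5⊕b7⊕b9⊕b11⊕b13⊕b15⊕b17⊕b19⊕b21⊕b23⊕b25⊕b27⊕b29⊕b31 = 1⊕0⊕0⊕0⊕0⊕0⊕1⊕0⊕1⊕1⊕1⊕0⊕1⊕1⊕1⊕1 = 1
s2: b2⊕b3⊕b6⊕b7⊕b10⊕b11⊕b14⊕b15⊕b18⊕b19⊕b22⊕b23⊕b26⊕b27⊕b30⊕b31 = 1⊕0⊕1⊕0⊕1⊕0⊕0⊕0⊕0⊕1⊕1⊕0⊕0⊕1⊕0⊕1 = 1
s4: b4⊕b5⊕b6⊕b7⊕b12⊕b13⊕b14⊕b15⊕b20⊕b21⊕b22⊕b23⊕b28⊕b29⊕b30⊕b31 = 1⊕0⊕1⊕0⊕0⊕1⊕0⊕0⊕1⊕1⊕1⊕0⊕1⊕1⊕0⊕1 = 1
s8: b8⊕b9⊕b10⊕b11⊕b12⊕b13⊕b14⊕b15⊕b24⊕b25⊕b26⊕b27⊕b28⊕b29⊕b30⊕b31 = 1⊕0⊕1⊕0⊕0⊕1⊕0⊕0⊕0⊕1⊕0⊕1⊕1⊕1⊕0⊕1 = 0
s16: b16⊕b17⊕b18⊕b19⊕b20⊕b21⊕b22⊕b23⊕b24⊕b25⊕b26⊕b27⊕b28⊕b29⊕b30⊕b31 = 1⊕1⊕0⊕1⊕1⊕1⊕1⊕0⊕0⊕1⊕0⊕1⊕1⊕1⊕0⊕1 = 1
Syndrome (s16...s1) = 10111 → position 23.
Overall parity (XOR of all 32 bits, including p0): 1⊕1⊕1⊕0⊕1⊕0⊕1⊕0⊕1⊕0⊕1⊕0⊕0⊕1⊕0⊕0⊕1⊕1⊕0⊕1⊕1⊕1⊕1⊕0⊕0⊕1⊕0⊕1⊕1⊕1⊕0⊕1 = 1
Overall=1, syndrome position=23 → single-bit error at position 23.

single 23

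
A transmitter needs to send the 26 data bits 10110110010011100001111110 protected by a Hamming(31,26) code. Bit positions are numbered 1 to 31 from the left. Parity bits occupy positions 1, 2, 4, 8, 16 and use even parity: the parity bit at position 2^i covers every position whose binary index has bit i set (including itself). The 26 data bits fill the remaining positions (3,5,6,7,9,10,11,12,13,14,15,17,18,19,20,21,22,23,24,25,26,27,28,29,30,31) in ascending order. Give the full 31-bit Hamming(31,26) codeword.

Place data bits at non-power-of-two positions: b3=1, b5=0, b6=1, b7=1, b9=0, b10=1, b11=1, b12=0, b13=0, b14=1, b15=0, b17=0, b18=1, b19=1, b20=1, b21=0, b22=0, b23=0, b24=0, b25=1, b26=1, b27=1, b28=1, b29=1, b30=1, b31=0.
p1 = XOR of data positions {3,5,7,9,11,13,15,17,19,21,23,25,27,29,31} = 1⊕0⊕1⊕0⊕1⊕0⊕0⊕0⊕1⊕0⊕0⊕1⊕1⊕1⊕0 = 1
p2 = XOR of data positions {3,6,7,10,11,14,15,18,19,22,23,26,27,30,31} = 1⊕1⊕1⊕1⊕1⊕1⊕0⊕1⊕1⊕0⊕0⊕1⊕1⊕1⊕0 = 1
p4 = XOR of data positions {5,6,7,12,13,14,15,20,21,22,23,28,29,30,31} = 0⊕1⊕1⊕0⊕0⊕1⊕0⊕1⊕0⊕0⊕0⊕1⊕1⊕1⊕0 = 1
p8 = XOR of data positions {9,10,11,12,13,14,15,24,25,26,27,28,29,30,31} = 0⊕1⊕1⊕0⊕0⊕1⊕0⊕0⊕1⊕1⊕1⊕1⊕1⊕1⊕0 = 1
p16 = XOR of data positions {17,18,19,20,21,22,23,24,25,26,27,28,29,30,31} = 0⊕1⊕1⊕1⊕0⊕0⊕0⊕0⊕1⊕1⊕1⊕1⊕1⊕1⊕0 = 1
Codeword b1..b31 = 1111011101100101011100001111110

1111011101100101011100001111110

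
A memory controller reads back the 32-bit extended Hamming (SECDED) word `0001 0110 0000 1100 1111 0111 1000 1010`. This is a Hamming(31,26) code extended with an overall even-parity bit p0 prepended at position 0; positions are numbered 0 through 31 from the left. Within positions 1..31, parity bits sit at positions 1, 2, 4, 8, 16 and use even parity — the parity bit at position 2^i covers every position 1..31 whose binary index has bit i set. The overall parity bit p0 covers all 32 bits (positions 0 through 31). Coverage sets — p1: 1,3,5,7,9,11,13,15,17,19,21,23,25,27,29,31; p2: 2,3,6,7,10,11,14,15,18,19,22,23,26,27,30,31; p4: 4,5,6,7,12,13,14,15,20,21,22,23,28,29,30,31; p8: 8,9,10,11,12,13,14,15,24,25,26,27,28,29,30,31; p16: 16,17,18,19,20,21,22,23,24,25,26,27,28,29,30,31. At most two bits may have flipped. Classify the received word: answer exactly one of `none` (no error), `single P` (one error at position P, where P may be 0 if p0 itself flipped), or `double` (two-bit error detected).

s1: b1⊕b3⊕b5⊕b7⊕b9⊕b11⊕b13⊕b15⊕b17⊕b19⊕b21⊕b23⊕b25⊕b27⊕b29⊕b31 = 0⊕1⊕1⊕0⊕0⊕0⊕1⊕0⊕1⊕1⊕1⊕1⊕0⊕0⊕0⊕0 = 1
s2: b2⊕b3⊕b6⊕b7⊕b10⊕b11⊕b14⊕b15⊕b18⊕b19⊕b22⊕b23⊕b26⊕b27⊕b30⊕b31 = 0⊕1⊕1⊕0⊕0⊕0⊕0⊕0⊕1⊕1⊕1⊕1⊕0⊕0⊕1⊕0 = 1
s4: b4⊕b5⊕b6⊕b7⊕b12⊕b13⊕b14⊕b15⊕b20⊕b21⊕b22⊕b23⊕b28⊕b29⊕b30⊕b31 = 0⊕1⊕1⊕0⊕1⊕1⊕0⊕0⊕0⊕1⊕1⊕1⊕1⊕0⊕1⊕0 = 1
s8: b8⊕b9⊕b10⊕b11⊕b12⊕b13⊕b14⊕b15⊕b24⊕b25⊕b26⊕b27⊕b28⊕b29⊕b30⊕b31 = 0⊕0⊕0⊕0⊕1⊕1⊕0⊕0⊕1⊕0⊕0⊕0⊕1⊕0⊕1⊕0 = 1
s16: b16⊕b17⊕b18⊕b19⊕b20⊕b21⊕b22⊕b23⊕b24⊕b25⊕b26⊕b27⊕b28⊕b29⊕b30⊕b31 = 1⊕1⊕1⊕1⊕0⊕1⊕1⊕1⊕1⊕0⊕0⊕0⊕1⊕0⊕1⊕0 = 0
Syndrome (s16...s1) = 01111 → position 15.
Overall parity (XOR of all 32 bits, including p0): 0⊕0⊕0⊕1⊕0⊕1⊕1⊕0⊕0⊕0⊕0⊕0⊕1⊕1⊕0⊕0⊕1⊕1⊕1⊕1⊕0⊕1⊕1⊕1⊕1⊕0⊕0⊕0⊕1⊕0⊕1⊕0 = 1
Overall=1, syndrome position=15 → single-bit error at position 15.

single 15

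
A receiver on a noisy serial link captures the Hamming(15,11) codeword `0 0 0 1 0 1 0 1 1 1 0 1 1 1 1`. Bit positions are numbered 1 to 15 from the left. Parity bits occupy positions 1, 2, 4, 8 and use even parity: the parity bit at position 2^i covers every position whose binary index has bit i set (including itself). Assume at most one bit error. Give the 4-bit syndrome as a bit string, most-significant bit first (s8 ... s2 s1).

s1: b1⊕b3⊕b5⊕b7⊕b9⊕b11⊕b13⊕b15 = 0⊕0⊕0⊕0⊕1⊕0⊕1⊕1 = 1
s2: b2⊕b3⊕b6⊕b7⊕b10⊕b11⊕b14⊕b15 = 0⊕0⊕1⊕0⊕1⊕0⊕1⊕1 = 0
s4: b4⊕b5⊕b6⊕b7⊕b12⊕b13⊕b14⊕b15 = 1⊕0⊕1⊕0⊕1⊕1⊕1⊕1 = 0
s8: b8⊕b9⊕b10⊕b11⊕b12⊕b13⊕b14⊕b15 = 1⊕1⊕1⊕0⊕1⊕1⊕1⊕1 = 1
Syndrome (s8...s1) = 1001 → position 9.

1001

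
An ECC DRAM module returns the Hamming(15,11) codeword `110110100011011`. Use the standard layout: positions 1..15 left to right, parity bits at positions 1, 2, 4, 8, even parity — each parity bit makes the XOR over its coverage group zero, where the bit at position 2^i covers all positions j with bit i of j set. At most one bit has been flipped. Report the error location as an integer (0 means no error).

3

s1: b1⊕b3⊕b5⊕b7⊕b9⊕b11⊕b13⊕b15 = 1⊕0⊕1⊕1⊕0⊕1⊕0⊕1 = 1
s2: b2⊕b3⊕b6⊕b7⊕b10⊕b11⊕b14⊕b15 = 1⊕0⊕0⊕1⊕0⊕1⊕1⊕1 = 1
s4: b4⊕b5⊕b6⊕b7⊕b12⊕b13⊕b14⊕b15 = 1⊕1⊕0⊕1⊕1⊕0⊕1⊕1 = 0
s8: b8⊕b9⊕b10⊕b11⊕b12⊕b13⊕b14⊕b15 = 0⊕0⊕0⊕1⊕1⊕0⊕1⊕1 = 0
Syndrome (s8...s1) = 0011 → position 3.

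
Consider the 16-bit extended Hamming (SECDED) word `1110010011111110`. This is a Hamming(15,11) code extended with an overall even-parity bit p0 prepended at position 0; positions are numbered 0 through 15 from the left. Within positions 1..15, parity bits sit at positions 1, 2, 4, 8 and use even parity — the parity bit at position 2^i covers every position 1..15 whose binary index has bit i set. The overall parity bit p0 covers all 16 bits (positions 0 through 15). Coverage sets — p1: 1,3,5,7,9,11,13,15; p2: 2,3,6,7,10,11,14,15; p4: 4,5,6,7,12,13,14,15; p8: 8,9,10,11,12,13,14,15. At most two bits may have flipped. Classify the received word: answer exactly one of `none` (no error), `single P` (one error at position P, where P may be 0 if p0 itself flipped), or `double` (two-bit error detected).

single 9

s1: b1⊕b3⊕b5⊕b7⊕b9⊕b11⊕b13⊕b15 = 1⊕0⊕1⊕0⊕1⊕1⊕1⊕0 = 1
s2: b2⊕b3⊕b6⊕b7⊕b10⊕b11⊕b14⊕b15 = 1⊕0⊕0⊕0⊕1⊕1⊕1⊕0 = 0
s4: b4⊕b5⊕b6⊕b7⊕b12⊕b13⊕b14⊕b15 = 0⊕1⊕0⊕0⊕1⊕1⊕1⊕0 = 0
s8: b8⊕b9⊕b10⊕b11⊕b12⊕b13⊕b14⊕b15 = 1⊕1⊕1⊕1⊕1⊕1⊕1⊕0 = 1
Syndrome (s8...s1) = 1001 → position 9.
Overall parity (XOR of all 16 bits, including p0): 1⊕1⊕1⊕0⊕0⊕1⊕0⊕0⊕1⊕1⊕1⊕1⊕1⊕1⊕1⊕0 = 1
Overall=1, syndrome position=9 → single-bit error at position 9.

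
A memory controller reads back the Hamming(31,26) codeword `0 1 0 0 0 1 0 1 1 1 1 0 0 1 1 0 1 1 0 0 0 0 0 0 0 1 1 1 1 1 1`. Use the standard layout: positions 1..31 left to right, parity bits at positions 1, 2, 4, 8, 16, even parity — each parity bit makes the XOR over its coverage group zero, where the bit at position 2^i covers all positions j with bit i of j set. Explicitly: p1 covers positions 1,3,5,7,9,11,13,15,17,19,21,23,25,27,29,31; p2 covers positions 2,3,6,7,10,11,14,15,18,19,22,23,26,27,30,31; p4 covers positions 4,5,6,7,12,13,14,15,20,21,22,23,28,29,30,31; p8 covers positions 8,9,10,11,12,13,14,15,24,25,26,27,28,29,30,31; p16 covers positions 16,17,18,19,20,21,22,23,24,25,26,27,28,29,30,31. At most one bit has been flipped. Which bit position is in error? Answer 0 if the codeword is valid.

7

s1: b1⊕b3⊕b5⊕b7⊕b9⊕b11⊕b13⊕b15⊕b17⊕b19⊕b21⊕b23⊕b25⊕b27⊕b29⊕b31 = 0⊕0⊕0⊕0⊕1⊕1⊕0⊕1⊕1⊕0⊕0⊕0⊕0⊕1⊕1⊕1 = 1
s2: b2⊕b3⊕b6⊕b7⊕b10⊕b11⊕b14⊕b15⊕b18⊕b19⊕b22⊕b23⊕b26⊕b27⊕b30⊕b31 = 1⊕0⊕1⊕0⊕1⊕1⊕1⊕1⊕1⊕0⊕0⊕0⊕1⊕1⊕1⊕1 = 1
s4: b4⊕b5⊕b6⊕b7⊕b12⊕b13⊕b14⊕b15⊕b20⊕b21⊕b22⊕b23⊕b28⊕b29⊕b30⊕b31 = 0⊕0⊕1⊕0⊕0⊕0⊕1⊕1⊕0⊕0⊕0⊕0⊕1⊕1⊕1⊕1 = 1
s8: b8⊕b9⊕b10⊕b11⊕b12⊕b13⊕b14⊕b15⊕b24⊕b25⊕b26⊕b27⊕b28⊕b29⊕b30⊕b31 = 1⊕1⊕1⊕1⊕0⊕0⊕1⊕1⊕0⊕0⊕1⊕1⊕1⊕1⊕1⊕1 = 0
s16: b16⊕b17⊕b18⊕b19⊕b20⊕b21⊕b22⊕b23⊕b24⊕b25⊕b26⊕b27⊕b28⊕b29⊕b30⊕b31 = 0⊕1⊕1⊕0⊕0⊕0⊕0⊕0⊕0⊕0⊕1⊕1⊕1⊕1⊕1⊕1 = 0
Syndrome (s16...s1) = 00111 → position 7.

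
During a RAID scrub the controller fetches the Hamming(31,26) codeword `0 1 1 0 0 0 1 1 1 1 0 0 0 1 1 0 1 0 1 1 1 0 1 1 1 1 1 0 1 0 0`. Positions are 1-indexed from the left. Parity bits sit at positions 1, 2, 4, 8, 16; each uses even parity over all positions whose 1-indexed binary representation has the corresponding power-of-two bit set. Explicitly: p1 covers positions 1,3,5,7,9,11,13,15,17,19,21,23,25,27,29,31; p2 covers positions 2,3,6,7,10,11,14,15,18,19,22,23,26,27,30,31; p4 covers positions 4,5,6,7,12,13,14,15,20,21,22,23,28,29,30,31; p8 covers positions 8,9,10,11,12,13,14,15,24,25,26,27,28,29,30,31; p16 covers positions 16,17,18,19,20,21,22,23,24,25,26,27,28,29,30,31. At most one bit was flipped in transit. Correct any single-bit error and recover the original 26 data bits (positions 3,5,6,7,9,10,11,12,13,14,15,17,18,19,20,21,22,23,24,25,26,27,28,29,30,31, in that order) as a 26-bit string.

11011100011101110111110100

s1: b1⊕b3⊕b5⊕b7⊕b9⊕b11⊕b13⊕b15⊕b17⊕b19⊕b21⊕b23⊕b25⊕b27⊕b29⊕b31 = 0⊕1⊕0⊕1⊕1⊕0⊕0⊕1⊕1⊕1⊕1⊕1⊕1⊕1⊕1⊕0 = 1
s2: b2⊕b3⊕b6⊕b7⊕b10⊕b11⊕b14⊕b15⊕b18⊕b19⊕b22⊕b23⊕b26⊕b27⊕b30⊕b31 = 1⊕1⊕0⊕1⊕1⊕0⊕1⊕1⊕0⊕1⊕0⊕1⊕1⊕1⊕0⊕0 = 0
s4: b4⊕b5⊕b6⊕b7⊕b12⊕b13⊕b14⊕b15⊕b20⊕b21⊕b22⊕b23⊕b28⊕b29⊕b30⊕b31 = 0⊕0⊕0⊕1⊕0⊕0⊕1⊕1⊕1⊕1⊕0⊕1⊕0⊕1⊕0⊕0 = 1
s8: b8⊕b9⊕b10⊕b11⊕b12⊕b13⊕b14⊕b15⊕b24⊕b25⊕b26⊕b27⊕b28⊕b29⊕b30⊕b31 = 1⊕1⊕1⊕0⊕0⊕0⊕1⊕1⊕1⊕1⊕1⊕1⊕0⊕1⊕0⊕0 = 0
s16: b16⊕b17⊕b18⊕b19⊕b20⊕b21⊕b22⊕b23⊕b24⊕b25⊕b26⊕b27⊕b28⊕b29⊕b30⊕b31 = 0⊕1⊕0⊕1⊕1⊕1⊕0⊕1⊕1⊕1⊕1⊕1⊕0⊕1⊕0⊕0 = 0
Syndrome (s16...s1) = 00101 → position 5.
Flip bit 5: corrected codeword = 0110101111000110101110111110100
Data bits at positions 3,5,6,7,9,10,11,12,13,14,15,17,18,19,20,21,22,23,24,25,26,27,28,29,30,31: 11011100011101110111110100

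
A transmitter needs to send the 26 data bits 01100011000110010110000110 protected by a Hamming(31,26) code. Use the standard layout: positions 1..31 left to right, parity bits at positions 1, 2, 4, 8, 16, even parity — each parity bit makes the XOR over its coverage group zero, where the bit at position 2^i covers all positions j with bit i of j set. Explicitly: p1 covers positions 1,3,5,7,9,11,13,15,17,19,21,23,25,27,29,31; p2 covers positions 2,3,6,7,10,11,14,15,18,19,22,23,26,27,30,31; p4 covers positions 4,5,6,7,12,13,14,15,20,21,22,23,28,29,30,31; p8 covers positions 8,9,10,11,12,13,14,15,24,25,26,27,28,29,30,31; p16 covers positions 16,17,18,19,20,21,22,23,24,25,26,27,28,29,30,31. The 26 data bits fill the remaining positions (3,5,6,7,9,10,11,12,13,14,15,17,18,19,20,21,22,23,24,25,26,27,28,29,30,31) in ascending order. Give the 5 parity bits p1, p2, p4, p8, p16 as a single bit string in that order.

01111

Place data bits at non-power-of-two positions: b3=0, b5=1, b6=1, b7=0, b9=0, b10=0, b11=1, b12=1, b13=0, b14=0, b15=0, b17=1, b18=1, b19=0, b20=0, b21=1, b22=0, b23=1, b24=1, b25=0, b26=0, b27=0, b28=0, b29=1, b30=1, b31=0.
p1 = XOR of data positions {3,5,7,9,11,13,15,17,19,21,23,25,27,29,31} = 0⊕1⊕0⊕0⊕1⊕0⊕0⊕1⊕0⊕1⊕1⊕0⊕0⊕1⊕0 = 0
p2 = XOR of data positions {3,6,7,10,11,14,15,18,19,22,23,26,27,30,31} = 0⊕1⊕0⊕0⊕1⊕0⊕0⊕1⊕0⊕0⊕1⊕0⊕0⊕1⊕0 = 1
p4 = XOR of data positions {5,6,7,12,13,14,15,20,21,22,23,28,29,30,31} = 1⊕1⊕0⊕1⊕0⊕0⊕0⊕0⊕1⊕0⊕1⊕0⊕1⊕1⊕0 = 1
p8 = XOR of data positions {9,10,11,12,13,14,15,24,25,26,27,28,29,30,31} = 0⊕0⊕1⊕1⊕0⊕0⊕0⊕1⊕0⊕0⊕0⊕0⊕1⊕1⊕0 = 1
p16 = XOR of data positions {17,18,19,20,21,22,23,24,25,26,27,28,29,30,31} = 1⊕1⊕0⊕0⊕1⊕0⊕1⊕1⊕0⊕0⊕0⊕0⊕1⊕1⊕0 = 1
Parity bits p1,p2,p4,p8,p16 = 01111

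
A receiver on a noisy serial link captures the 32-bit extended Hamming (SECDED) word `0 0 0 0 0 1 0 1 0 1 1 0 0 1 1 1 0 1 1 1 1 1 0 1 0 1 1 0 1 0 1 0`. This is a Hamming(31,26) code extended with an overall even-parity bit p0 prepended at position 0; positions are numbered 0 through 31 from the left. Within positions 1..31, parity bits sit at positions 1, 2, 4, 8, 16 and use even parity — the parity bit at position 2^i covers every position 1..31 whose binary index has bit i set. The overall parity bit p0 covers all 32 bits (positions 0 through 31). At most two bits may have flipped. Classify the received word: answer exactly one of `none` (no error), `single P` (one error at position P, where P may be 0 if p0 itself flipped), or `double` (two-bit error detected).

single 10

s1: b1⊕b3⊕b5⊕b7⊕b9⊕b11⊕b13⊕b15⊕b17⊕b19⊕b21⊕b23⊕b25⊕b27⊕b29⊕b31 = 0⊕0⊕1⊕1⊕1⊕0⊕1⊕1⊕1⊕1⊕1⊕1⊕1⊕0⊕0⊕0 = 0
s2: b2⊕b3⊕b6⊕b7⊕b10⊕b11⊕b14⊕b15⊕b18⊕b19⊕b22⊕b23⊕b26⊕b27⊕b30⊕b31 = 0⊕0⊕0⊕1⊕1⊕0⊕1⊕1⊕1⊕1⊕0⊕1⊕1⊕0⊕1⊕0 = 1
s4: b4⊕b5⊕b6⊕b7⊕b12⊕b13⊕b14⊕b15⊕b20⊕b21⊕b22⊕b23⊕b28⊕b29⊕b30⊕b31 = 0⊕1⊕0⊕1⊕0⊕1⊕1⊕1⊕1⊕1⊕0⊕1⊕1⊕0⊕1⊕0 = 0
s8: b8⊕b9⊕b10⊕b11⊕b12⊕b13⊕b14⊕b15⊕b24⊕b25⊕b26⊕b27⊕b28⊕b29⊕b30⊕b31 = 0⊕1⊕1⊕0⊕0⊕1⊕1⊕1⊕0⊕1⊕1⊕0⊕1⊕0⊕1⊕0 = 1
s16: b16⊕b17⊕b18⊕b19⊕b20⊕b21⊕b22⊕b23⊕b24⊕b25⊕b26⊕b27⊕b28⊕b29⊕b30⊕b31 = 0⊕1⊕1⊕1⊕1⊕1⊕0⊕1⊕0⊕1⊕1⊕0⊕1⊕0⊕1⊕0 = 0
Syndrome (s16...s1) = 01010 → position 10.
Overall parity (XOR of all 32 bits, including p0): 0⊕0⊕0⊕0⊕0⊕1⊕0⊕1⊕0⊕1⊕1⊕0⊕0⊕1⊕1⊕1⊕0⊕1⊕1⊕1⊕1⊕1⊕0⊕1⊕0⊕1⊕1⊕0⊕1⊕0⊕1⊕0 = 1
Overall=1, syndrome position=10 → single-bit error at position 10.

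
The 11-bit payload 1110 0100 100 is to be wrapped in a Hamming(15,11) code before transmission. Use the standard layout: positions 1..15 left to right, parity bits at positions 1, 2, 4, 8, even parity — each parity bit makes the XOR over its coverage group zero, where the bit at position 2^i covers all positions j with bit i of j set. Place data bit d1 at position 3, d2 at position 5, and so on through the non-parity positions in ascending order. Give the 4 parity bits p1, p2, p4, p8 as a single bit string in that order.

Place data bits at non-power-of-two positions: b3=1, b5=1, b6=1, b7=0, b9=0, b10=1, b11=0, b12=0, b13=1, b14=0, b15=0.
p1 = XOR of data positions {3,5,7,9,11,13,15} = 1⊕1⊕0⊕0⊕0⊕1⊕0 = 1
p2 = XOR of data positions {3,6,7,10,11,14,15} = 1⊕1⊕0⊕1⊕0⊕0⊕0 = 1
p4 = XOR of data positions {5,6,7,12,13,14,15} = 1⊕1⊕0⊕0⊕1⊕0⊕0 = 1
p8 = XOR of data positions {9,10,11,12,13,14,15} = 0⊕1⊕0⊕0⊕1⊕0⊕0 = 0
Parity bits p1,p2,p4,p8 = 1110

1110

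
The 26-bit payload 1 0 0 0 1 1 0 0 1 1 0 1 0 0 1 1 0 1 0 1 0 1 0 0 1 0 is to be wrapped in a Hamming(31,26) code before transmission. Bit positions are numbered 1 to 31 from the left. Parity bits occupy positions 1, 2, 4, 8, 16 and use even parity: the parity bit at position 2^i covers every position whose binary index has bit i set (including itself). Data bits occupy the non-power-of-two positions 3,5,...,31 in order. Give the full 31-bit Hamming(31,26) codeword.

0010000111001101100110101010010

Place data bits at non-power-of-two positions: b3=1, b5=0, b6=0, b7=0, b9=1, b10=1, b11=0, b12=0, b13=1, b14=1, b15=0, b17=1, b18=0, b19=0, b20=1, b21=1, b22=0, b23=1, b24=0, b25=1, b26=0, b27=1, b28=0, b29=0, b30=1, b31=0.
p1 = XOR of data positions {3,5,7,9,11,13,15,17,19,21,23,25,27,29,31} = 1⊕0⊕0⊕1⊕0⊕1⊕0⊕1⊕0⊕1⊕1⊕1⊕1⊕0⊕0 = 0
p2 = XOR of data positions {3,6,7,10,11,14,15,18,19,22,23,26,27,30,31} = 1⊕0⊕0⊕1⊕0⊕1⊕0⊕0⊕0⊕0⊕1⊕0⊕1⊕1⊕0 = 0
p4 = XOR of data positions {5,6,7,12,13,14,15,20,21,22,23,28,29,30,31} = 0⊕0⊕0⊕0⊕1⊕1⊕0⊕1⊕1⊕0⊕1⊕0⊕0⊕1⊕0 = 0
p8 = XOR of data positions {9,10,11,12,13,14,15,24,25,26,27,28,29,30,31} = 1⊕1⊕0⊕0⊕1⊕1⊕0⊕0⊕1⊕0⊕1⊕0⊕0⊕1⊕0 = 1
p16 = XOR of data positions {17,18,19,20,21,22,23,24,25,26,27,28,29,30,31} = 1⊕0⊕0⊕1⊕1⊕0⊕1⊕0⊕1⊕0⊕1⊕0⊕0⊕1⊕0 = 1
Codeword b1..b31 = 0010000111001101100110101010010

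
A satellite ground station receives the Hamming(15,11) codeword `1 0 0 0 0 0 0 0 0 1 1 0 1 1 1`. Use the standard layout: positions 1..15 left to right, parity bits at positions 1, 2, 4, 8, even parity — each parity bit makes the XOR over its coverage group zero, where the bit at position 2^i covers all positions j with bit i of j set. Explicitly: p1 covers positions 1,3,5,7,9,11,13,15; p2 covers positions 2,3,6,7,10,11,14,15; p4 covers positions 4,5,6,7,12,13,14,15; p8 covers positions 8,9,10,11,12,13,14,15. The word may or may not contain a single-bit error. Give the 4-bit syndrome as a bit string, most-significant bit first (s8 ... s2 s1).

s1: b1⊕b3⊕b5⊕b7⊕b9⊕b11⊕b13⊕b15 = 1⊕0⊕0⊕0⊕0⊕1⊕1⊕1 = 0
s2: b2⊕b3⊕b6⊕b7⊕b10⊕b11⊕b14⊕b15 = 0⊕0⊕0⊕0⊕1⊕1⊕1⊕1 = 0
s4: b4⊕b5⊕b6⊕b7⊕b12⊕b13⊕b14⊕b15 = 0⊕0⊕0⊕0⊕0⊕1⊕1⊕1 = 1
s8: b8⊕b9⊕b10⊕b11⊕b12⊕b13⊕b14⊕b15 = 0⊕0⊕1⊕1⊕0⊕1⊕1⊕1 = 1
Syndrome (s8...s1) = 1100 → position 12.

1100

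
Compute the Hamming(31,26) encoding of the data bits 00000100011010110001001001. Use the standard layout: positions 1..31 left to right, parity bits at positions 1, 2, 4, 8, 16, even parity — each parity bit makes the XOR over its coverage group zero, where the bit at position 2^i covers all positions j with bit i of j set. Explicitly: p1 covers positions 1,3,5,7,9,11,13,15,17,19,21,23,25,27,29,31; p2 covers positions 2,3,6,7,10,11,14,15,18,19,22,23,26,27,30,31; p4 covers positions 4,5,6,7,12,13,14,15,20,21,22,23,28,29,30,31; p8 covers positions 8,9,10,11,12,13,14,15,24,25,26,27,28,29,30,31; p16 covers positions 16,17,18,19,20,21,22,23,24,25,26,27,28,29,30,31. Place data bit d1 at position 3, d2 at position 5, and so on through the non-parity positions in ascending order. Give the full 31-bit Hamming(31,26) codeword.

0100000001000110010110001001001

Place data bits at non-power-of-two positions: b3=0, b5=0, b6=0, b7=0, b9=0, b10=1, b11=0, b12=0, b13=0, b14=1, b15=1, b17=0, b18=1, b19=0, b20=1, b21=1, b22=0, b23=0, b24=0, b25=1, b26=0, b27=0, b28=1, b29=0, b30=0, b31=1.
p1 = XOR of data positions {3,5,7,9,11,13,15,17,19,21,23,25,27,29,31} = 0⊕0⊕0⊕0⊕0⊕0⊕1⊕0⊕0⊕1⊕0⊕1⊕0⊕0⊕1 = 0
p2 = XOR of data positions {3,6,7,10,11,14,15,18,19,22,23,26,27,30,31} = 0⊕0⊕0⊕1⊕0⊕1⊕1⊕1⊕0⊕0⊕0⊕0⊕0⊕0⊕1 = 1
p4 = XOR of data positions {5,6,7,12,13,14,15,20,21,22,23,28,29,30,31} = 0⊕0⊕0⊕0⊕0⊕1⊕1⊕1⊕1⊕0⊕0⊕1⊕0⊕0⊕1 = 0
p8 = XOR of data positions {9,10,11,12,13,14,15,24,25,26,27,28,29,30,31} = 0⊕1⊕0⊕0⊕0⊕1⊕1⊕0⊕1⊕0⊕0⊕1⊕0⊕0⊕1 = 0
p16 = XOR of data positions {17,18,19,20,21,22,23,24,25,26,27,28,29,30,31} = 0⊕1⊕0⊕1⊕1⊕0⊕0⊕0⊕1⊕0⊕0⊕1⊕0⊕0⊕1 = 0
Codeword b1..b31 = 0100000001000110010110001001001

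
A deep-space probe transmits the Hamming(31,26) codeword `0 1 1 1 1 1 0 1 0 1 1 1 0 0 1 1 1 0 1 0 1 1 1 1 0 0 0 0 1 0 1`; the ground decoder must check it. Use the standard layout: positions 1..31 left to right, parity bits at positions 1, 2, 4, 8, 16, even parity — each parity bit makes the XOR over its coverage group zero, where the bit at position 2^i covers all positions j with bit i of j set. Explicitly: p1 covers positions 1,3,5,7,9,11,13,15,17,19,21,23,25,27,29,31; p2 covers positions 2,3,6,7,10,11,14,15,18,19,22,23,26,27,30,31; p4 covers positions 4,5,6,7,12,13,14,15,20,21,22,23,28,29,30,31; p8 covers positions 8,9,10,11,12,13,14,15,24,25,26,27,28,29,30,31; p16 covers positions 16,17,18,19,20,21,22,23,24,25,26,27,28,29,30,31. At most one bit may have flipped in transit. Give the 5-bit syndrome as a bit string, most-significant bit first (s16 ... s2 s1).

10000

s1: b1⊕b3⊕b5⊕b7⊕b9⊕b11⊕b13⊕b15⊕b17⊕b19⊕b21⊕b23⊕b25⊕b27⊕b29⊕b31 = 0⊕1⊕1⊕0⊕0⊕1⊕0⊕1⊕1⊕1⊕1⊕1⊕0⊕0⊕1⊕1 = 0
s2: b2⊕b3⊕b6⊕b7⊕b10⊕b11⊕b14⊕b15⊕b18⊕b19⊕b22⊕b23⊕b26⊕b27⊕b30⊕b31 = 1⊕1⊕1⊕0⊕1⊕1⊕0⊕1⊕0⊕1⊕1⊕1⊕0⊕0⊕0⊕1 = 0
s4: b4⊕b5⊕b6⊕b7⊕b12⊕b13⊕b14⊕b15⊕b20⊕b21⊕b22⊕b23⊕b28⊕b29⊕b30⊕b31 = 1⊕1⊕1⊕0⊕1⊕0⊕0⊕1⊕0⊕1⊕1⊕1⊕0⊕1⊕0⊕1 = 0
s8: b8⊕b9⊕b10⊕b11⊕b12⊕b13⊕b14⊕b15⊕b24⊕b25⊕b26⊕b27⊕b28⊕b29⊕b30⊕b31 = 1⊕0⊕1⊕1⊕1⊕0⊕0⊕1⊕1⊕0⊕0⊕0⊕0⊕1⊕0⊕1 = 0
s16: b16⊕b17⊕b18⊕b19⊕b20⊕b21⊕b22⊕b23⊕b24⊕b25⊕b26⊕b27⊕b28⊕b29⊕b30⊕b31 = 1⊕1⊕0⊕1⊕0⊕1⊕1⊕1⊕1⊕0⊕0⊕0⊕0⊕1⊕0⊕1 = 1
Syndrome (s16...s1) = 10000 → position 16.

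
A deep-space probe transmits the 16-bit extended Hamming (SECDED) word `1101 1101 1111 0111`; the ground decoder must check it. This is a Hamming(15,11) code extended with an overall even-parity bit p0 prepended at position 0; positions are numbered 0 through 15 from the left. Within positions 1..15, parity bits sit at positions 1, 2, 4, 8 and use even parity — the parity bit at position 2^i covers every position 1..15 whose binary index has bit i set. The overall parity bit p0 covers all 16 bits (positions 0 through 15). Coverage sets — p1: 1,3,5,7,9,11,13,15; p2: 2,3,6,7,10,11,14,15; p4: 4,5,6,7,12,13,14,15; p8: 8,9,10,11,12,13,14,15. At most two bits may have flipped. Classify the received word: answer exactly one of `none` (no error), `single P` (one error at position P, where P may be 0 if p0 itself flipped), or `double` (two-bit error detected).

single 8

s1: b1⊕b3⊕b5⊕b7⊕b9⊕b11⊕b13⊕b15 = 1⊕1⊕1⊕1⊕1⊕1⊕1⊕1 = 0
s2: b2⊕b3⊕b6⊕b7⊕b10⊕b11⊕b14⊕b15 = 0⊕1⊕0⊕1⊕1⊕1⊕1⊕1 = 0
s4: b4⊕b5⊕b6⊕b7⊕b12⊕b13⊕b14⊕b15 = 1⊕1⊕0⊕1⊕0⊕1⊕1⊕1 = 0
s8: b8⊕b9⊕b10⊕b11⊕b12⊕b13⊕b14⊕b15 = 1⊕1⊕1⊕1⊕0⊕1⊕1⊕1 = 1
Syndrome (s8...s1) = 1000 → position 8.
Overall parity (XOR of all 16 bits, including p0): 1⊕1⊕0⊕1⊕1⊕1⊕0⊕1⊕1⊕1⊕1⊕1⊕0⊕1⊕1⊕1 = 1
Overall=1, syndrome position=8 → single-bit error at position 8.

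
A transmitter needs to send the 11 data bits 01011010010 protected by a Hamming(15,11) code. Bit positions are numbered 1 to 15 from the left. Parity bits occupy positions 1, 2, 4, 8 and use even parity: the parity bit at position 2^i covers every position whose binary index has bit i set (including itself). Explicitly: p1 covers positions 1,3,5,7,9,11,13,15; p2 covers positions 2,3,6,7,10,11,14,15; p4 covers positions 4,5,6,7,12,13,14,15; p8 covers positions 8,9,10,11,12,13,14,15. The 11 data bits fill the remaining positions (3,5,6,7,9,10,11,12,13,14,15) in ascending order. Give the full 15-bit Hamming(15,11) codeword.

010110111010010

Place data bits at non-power-of-two positions: b3=0, b5=1, b6=0, b7=1, b9=1, b10=0, b11=1, b12=0, b13=0, b14=1, b15=0.
p1 = XOR of data positions {3,5,7,9,11,13,15} = 0⊕1⊕1⊕1⊕1⊕0⊕0 = 0
p2 = XOR of data positions {3,6,7,10,11,14,15} = 0⊕0⊕1⊕0⊕1⊕1⊕0 = 1
p4 = XOR of data positions {5,6,7,12,13,14,15} = 1⊕0⊕1⊕0⊕0⊕1⊕0 = 1
p8 = XOR of data positions {9,10,11,12,13,14,15} = 1⊕0⊕1⊕0⊕0⊕1⊕0 = 1
Codeword b1..b15 = 010110111010010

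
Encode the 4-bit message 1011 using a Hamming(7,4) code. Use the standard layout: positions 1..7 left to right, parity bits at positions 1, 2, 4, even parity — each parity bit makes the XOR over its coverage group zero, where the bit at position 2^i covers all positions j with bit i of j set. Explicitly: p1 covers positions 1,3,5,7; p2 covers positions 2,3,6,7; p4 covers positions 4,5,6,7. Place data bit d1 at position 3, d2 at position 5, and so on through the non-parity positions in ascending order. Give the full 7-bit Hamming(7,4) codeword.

0110011

Place data bits at non-power-of-two positions: b3=1, b5=0, b6=1, b7=1.
p1 = XOR of data positions {3,5,7} = 1⊕0⊕1 = 0
p2 = XOR of data positions {3,6,7} = 1⊕1⊕1 = 1
p4 = XOR of data positions {5,6,7} = 0⊕1⊕1 = 0
Codeword b1..b7 = 0110011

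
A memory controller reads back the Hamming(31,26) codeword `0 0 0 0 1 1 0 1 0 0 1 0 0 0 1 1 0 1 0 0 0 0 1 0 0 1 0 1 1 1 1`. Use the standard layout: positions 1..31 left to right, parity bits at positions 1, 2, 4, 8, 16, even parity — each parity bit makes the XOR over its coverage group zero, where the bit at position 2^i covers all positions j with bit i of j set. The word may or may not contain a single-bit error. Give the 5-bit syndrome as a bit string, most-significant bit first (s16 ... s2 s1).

00000

s1: b1⊕b3⊕b5⊕b7⊕b9⊕b11⊕b13⊕b15⊕b17⊕b19⊕b21⊕b23⊕b25⊕b27⊕b29⊕b31 = 0⊕0⊕1⊕0⊕0⊕1⊕0⊕1⊕0⊕0⊕0⊕1⊕0⊕0⊕1⊕1 = 0
s2: b2⊕b3⊕b6⊕b7⊕b10⊕b11⊕b14⊕b15⊕b18⊕b19⊕b22⊕b23⊕b26⊕b27⊕b30⊕b31 = 0⊕0⊕1⊕0⊕0⊕1⊕0⊕1⊕1⊕0⊕0⊕1⊕1⊕0⊕1⊕1 = 0
s4: b4⊕b5⊕b6⊕b7⊕b12⊕b13⊕b14⊕b15⊕b20⊕b21⊕b22⊕b23⊕b28⊕b29⊕b30⊕b31 = 0⊕1⊕1⊕0⊕0⊕0⊕0⊕1⊕0⊕0⊕0⊕1⊕1⊕1⊕1⊕1 = 0
s8: b8⊕b9⊕b10⊕b11⊕b12⊕b13⊕b14⊕b15⊕b24⊕b25⊕b26⊕b27⊕b28⊕b29⊕b30⊕b31 = 1⊕0⊕0⊕1⊕0⊕0⊕0⊕1⊕0⊕0⊕1⊕0⊕1⊕1⊕1⊕1 = 0
s16: b16⊕b17⊕b18⊕b19⊕b20⊕b21⊕b22⊕b23⊕b24⊕b25⊕b26⊕b27⊕b28⊕b29⊕b30⊕b31 = 1⊕0⊕1⊕0⊕0⊕0⊕0⊕1⊕0⊕0⊕1⊕0⊕1⊕1⊕1⊕1 = 0
Syndrome (s16...s1) = 00000 → position 0 (no error).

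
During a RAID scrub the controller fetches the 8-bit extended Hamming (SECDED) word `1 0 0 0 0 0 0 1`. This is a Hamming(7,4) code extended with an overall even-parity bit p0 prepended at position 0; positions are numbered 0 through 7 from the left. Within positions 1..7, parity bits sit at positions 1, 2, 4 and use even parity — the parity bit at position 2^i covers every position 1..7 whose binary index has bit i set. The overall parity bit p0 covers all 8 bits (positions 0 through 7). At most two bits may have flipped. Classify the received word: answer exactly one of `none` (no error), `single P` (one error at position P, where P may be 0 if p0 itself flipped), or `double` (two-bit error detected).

double

s1: b1⊕b3⊕b5⊕b7 = 0⊕0⊕0⊕1 = 1
s2: b2⊕b3⊕b6⊕b7 = 0⊕0⊕0⊕1 = 1
s4: b4⊕b5⊕b6⊕b7 = 0⊕0⊕0⊕1 = 1
Syndrome (s4...s1) = 111 → position 7.
Overall parity (XOR of all 8 bits, including p0): 1⊕0⊕0⊕0⊕0⊕0⊕0⊕1 = 0
Overall=0, syndrome position=7 → double-bit error detected (uncorrectable).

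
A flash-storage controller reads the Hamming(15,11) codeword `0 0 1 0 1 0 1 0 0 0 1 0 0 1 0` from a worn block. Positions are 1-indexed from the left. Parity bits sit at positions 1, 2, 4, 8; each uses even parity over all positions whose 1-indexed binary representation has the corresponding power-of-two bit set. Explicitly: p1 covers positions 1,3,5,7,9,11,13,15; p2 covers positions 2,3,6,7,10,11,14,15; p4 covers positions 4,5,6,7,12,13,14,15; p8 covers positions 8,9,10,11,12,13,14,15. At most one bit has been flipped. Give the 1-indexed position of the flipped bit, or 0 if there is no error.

4

s1: b1⊕b3⊕b5⊕b7⊕b9⊕b11⊕b13⊕b15 = 0⊕1⊕1⊕1⊕0⊕1⊕0⊕0 = 0
s2: b2⊕b3⊕b6⊕b7⊕b10⊕b11⊕b14⊕b15 = 0⊕1⊕0⊕1⊕0⊕1⊕1⊕0 = 0
s4: b4⊕b5⊕b6⊕b7⊕b12⊕b13⊕b14⊕b15 = 0⊕1⊕0⊕1⊕0⊕0⊕1⊕0 = 1
s8: b8⊕b9⊕b10⊕b11⊕b12⊕b13⊕b14⊕b15 = 0⊕0⊕0⊕1⊕0⊕0⊕1⊕0 = 0
Syndrome (s8...s1) = 0100 → position 4.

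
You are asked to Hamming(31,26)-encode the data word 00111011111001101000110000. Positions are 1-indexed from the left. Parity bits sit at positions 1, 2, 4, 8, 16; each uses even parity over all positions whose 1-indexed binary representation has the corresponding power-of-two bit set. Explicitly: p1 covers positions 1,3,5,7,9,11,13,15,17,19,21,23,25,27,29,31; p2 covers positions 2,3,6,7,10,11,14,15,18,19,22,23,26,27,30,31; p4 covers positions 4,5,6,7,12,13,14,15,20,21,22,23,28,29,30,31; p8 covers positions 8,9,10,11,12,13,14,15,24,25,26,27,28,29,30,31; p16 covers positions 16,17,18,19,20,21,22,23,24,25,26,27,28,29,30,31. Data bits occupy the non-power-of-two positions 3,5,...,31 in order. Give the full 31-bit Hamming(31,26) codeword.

1100011010111111001101000110000

Place data bits at non-power-of-two positions: b3=0, b5=0, b6=1, b7=1, b9=1, b10=0, b11=1, b12=1, b13=1, b14=1, b15=1, b17=0, b18=0, b19=1, b20=1, b21=0, b22=1, b23=0, b24=0, b25=0, b26=1, b27=1, b28=0, b29=0, b30=0, b31=0.
p1 = XOR of data positions {3,5,7,9,11,13,15,17,19,21,23,25,27,29,31} = 0⊕0⊕1⊕1⊕1⊕1⊕1⊕0⊕1⊕0⊕0⊕0⊕1⊕0⊕0 = 1
p2 = XOR of data positions {3,6,7,10,11,14,15,18,19,22,23,26,27,30,31} = 0⊕1⊕1⊕0⊕1⊕1⊕1⊕0⊕1⊕1⊕0⊕1⊕1⊕0⊕0 = 1
p4 = XOR of data positions {5,6,7,12,13,14,15,20,21,22,23,28,29,30,31} = 0⊕1⊕1⊕1⊕1⊕1⊕1⊕1⊕0⊕1⊕0⊕0⊕0⊕0⊕0 = 0
p8 = XOR of data positions {9,10,11,12,13,14,15,24,25,26,27,28,29,30,31} = 1⊕0⊕1⊕1⊕1⊕1⊕1⊕0⊕0⊕1⊕1⊕0⊕0⊕0⊕0 = 0
p16 = XOR of data positions {17,18,19,20,21,22,23,24,25,26,27,28,29,30,31} = 0⊕0⊕1⊕1⊕0⊕1⊕0⊕0⊕0⊕1⊕1⊕0⊕0⊕0⊕0 = 1
Codeword b1..b31 = 1100011010111111001101000110000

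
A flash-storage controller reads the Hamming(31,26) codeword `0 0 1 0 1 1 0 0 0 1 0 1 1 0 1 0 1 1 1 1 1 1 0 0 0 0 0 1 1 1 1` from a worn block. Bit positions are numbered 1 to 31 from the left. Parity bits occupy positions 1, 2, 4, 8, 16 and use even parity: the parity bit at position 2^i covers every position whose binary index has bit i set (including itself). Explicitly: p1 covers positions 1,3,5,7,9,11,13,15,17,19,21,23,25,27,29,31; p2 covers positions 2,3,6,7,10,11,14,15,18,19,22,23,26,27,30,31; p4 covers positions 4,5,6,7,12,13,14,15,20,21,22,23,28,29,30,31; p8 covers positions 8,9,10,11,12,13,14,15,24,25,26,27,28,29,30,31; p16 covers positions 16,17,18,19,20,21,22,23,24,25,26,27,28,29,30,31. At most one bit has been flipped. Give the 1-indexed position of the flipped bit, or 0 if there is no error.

3

s1: b1⊕b3⊕b5⊕b7⊕b9⊕b11⊕b13⊕b15⊕b17⊕b19⊕b21⊕b23⊕b25⊕b27⊕b29⊕b31 = 0⊕1⊕1⊕0⊕0⊕0⊕1⊕1⊕1⊕1⊕1⊕0⊕0⊕0⊕1⊕1 = 1
s2: b2⊕b3⊕b6⊕b7⊕b10⊕b11⊕b14⊕b15⊕b18⊕b19⊕b22⊕b23⊕b26⊕b27⊕b30⊕b31 = 0⊕1⊕1⊕0⊕1⊕0⊕0⊕1⊕1⊕1⊕1⊕0⊕0⊕0⊕1⊕1 = 1
s4: b4⊕b5⊕b6⊕b7⊕b12⊕b13⊕b14⊕b15⊕b20⊕b21⊕b22⊕b23⊕b28⊕b29⊕b30⊕b31 = 0⊕1⊕1⊕0⊕1⊕1⊕0⊕1⊕1⊕1⊕1⊕0⊕1⊕1⊕1⊕1 = 0
s8: b8⊕b9⊕b10⊕b11⊕b12⊕b13⊕b14⊕b15⊕b24⊕b25⊕b26⊕b27⊕b28⊕b29⊕b30⊕b31 = 0⊕0⊕1⊕0⊕1⊕1⊕0⊕1⊕0⊕0⊕0⊕0⊕1⊕1⊕1⊕1 = 0
s16: b16⊕b17⊕b18⊕b19⊕b20⊕b21⊕b22⊕b23⊕b24⊕b25⊕b26⊕b27⊕b28⊕b29⊕b30⊕b31 = 0⊕1⊕1⊕1⊕1⊕1⊕1⊕0⊕0⊕0⊕0⊕0⊕1⊕1⊕1⊕1 = 0
Syndrome (s16...s1) = 00011 → position 3.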